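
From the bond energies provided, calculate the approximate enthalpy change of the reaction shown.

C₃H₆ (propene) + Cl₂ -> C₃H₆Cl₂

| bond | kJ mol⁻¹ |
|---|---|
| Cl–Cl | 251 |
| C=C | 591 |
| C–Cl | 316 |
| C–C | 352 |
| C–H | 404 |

ΔH ≈ −142 kJ

Bonds broken (reactants):
  C–C: 1 × 352 = 352
  C–H: 6 × 404 = 2424
  C=C: 1 × 591 = 591
  Cl–Cl: 1 × 251 = 251
  Σ(broken) = 3618 kJ
Bonds formed (products):
  C–C: 2 × 352 = 704
  C–Cl: 2 × 316 = 632
  C–H: 6 × 404 = 2424
  Σ(formed) = 3760 kJ
ΔH = Σ(broken) − Σ(formed) = 3618 − 3760 = −142 kJ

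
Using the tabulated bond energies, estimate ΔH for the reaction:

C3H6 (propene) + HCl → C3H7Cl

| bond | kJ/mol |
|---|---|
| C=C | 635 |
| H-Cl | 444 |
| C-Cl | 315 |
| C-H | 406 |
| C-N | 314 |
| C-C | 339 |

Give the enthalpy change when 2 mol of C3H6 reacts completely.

Bonds broken (reactants):
  C-C: 1 × 339 = 339
  C-H: 6 × 406 = 2436
  C=C: 1 × 635 = 635
  H-Cl: 1 × 444 = 444
  Σ(broken) = 3854 kJ
Bonds formed (products):
  C-C: 2 × 339 = 678
  C-Cl: 1 × 315 = 315
  C-H: 7 × 406 = 2842
  Σ(formed) = 3835 kJ
ΔH = Σ(broken) − Σ(formed) = 3854 − 3835 = +19 kJ
For 2× the reaction as written: 2 × (+19) = +38 kJ

ΔH = +38 kJ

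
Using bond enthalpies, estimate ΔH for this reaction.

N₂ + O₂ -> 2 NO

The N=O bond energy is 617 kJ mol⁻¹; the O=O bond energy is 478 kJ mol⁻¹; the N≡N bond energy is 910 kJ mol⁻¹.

ΔH ≈ +154 kJ

Bonds broken (reactants):
  N≡N: 1 × 910 = 910
  O=O: 1 × 478 = 478
  Σ(broken) = 1388 kJ
Bonds formed (products):
  N=O: 2 × 617 = 1234
  Σ(formed) = 1234 kJ
ΔH = Σ(broken) − Σ(formed) = 1388 − 1234 = +154 kJ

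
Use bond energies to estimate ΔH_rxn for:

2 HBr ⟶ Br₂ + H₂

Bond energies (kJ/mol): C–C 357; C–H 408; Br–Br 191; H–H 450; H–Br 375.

ΔH ≈ +109 kJ

Bonds broken (reactants):
  H–Br: 2 × 375 = 750
  Σ(broken) = 750 kJ
Bonds formed (products):
  Br–Br: 1 × 191 = 191
  H–H: 1 × 450 = 450
  Σ(formed) = 641 kJ
ΔH = Σ(broken) − Σ(formed) = 750 − 641 = +109 kJ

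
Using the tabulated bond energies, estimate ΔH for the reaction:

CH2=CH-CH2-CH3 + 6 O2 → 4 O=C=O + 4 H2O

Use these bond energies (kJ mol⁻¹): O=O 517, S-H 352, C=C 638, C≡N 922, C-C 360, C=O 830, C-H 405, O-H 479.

ΔH ≈ −2772 kJ

Bonds broken (reactants):
  C-C: 2 × 360 = 720
  C-H: 8 × 405 = 3240
  C=C: 1 × 638 = 638
  O=O: 6 × 517 = 3102
  Σ(broken) = 7700 kJ
Bonds formed (products):
  C=O: 8 × 830 = 6640
  O-H: 8 × 479 = 3832
  Σ(formed) = 10472 kJ
ΔH = Σ(broken) − Σ(formed) = 7700 − 10472 = −2772 kJ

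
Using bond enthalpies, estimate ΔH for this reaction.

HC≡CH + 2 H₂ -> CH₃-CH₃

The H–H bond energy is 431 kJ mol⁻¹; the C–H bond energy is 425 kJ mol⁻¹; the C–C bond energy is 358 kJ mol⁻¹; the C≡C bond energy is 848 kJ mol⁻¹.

ΔH ≈ −348 kJ

Bonds broken (reactants):
  C≡C: 1 × 848 = 848
  C–H: 2 × 425 = 850
  H–H: 2 × 431 = 862
  Σ(broken) = 2560 kJ
Bonds formed (products):
  C–C: 1 × 358 = 358
  C–H: 6 × 425 = 2550
  Σ(formed) = 2908 kJ
ΔH = Σ(broken) − Σ(formed) = 2560 − 2908 = −348 kJ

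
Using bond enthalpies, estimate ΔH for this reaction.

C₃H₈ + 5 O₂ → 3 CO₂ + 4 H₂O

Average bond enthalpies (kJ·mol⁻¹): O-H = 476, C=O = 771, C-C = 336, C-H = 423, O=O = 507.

ΔH ≈ −1843 kJ

Bonds broken (reactants):
  C-C: 2 × 336 = 672
  C-H: 8 × 423 = 3384
  O=O: 5 × 507 = 2535
  Σ(broken) = 6591 kJ
Bonds formed (products):
  C=O: 6 × 771 = 4626
  O-H: 8 × 476 = 3808
  Σ(formed) = 8434 kJ
ΔH = Σ(broken) − Σ(formed) = 6591 − 8434 = −1843 kJ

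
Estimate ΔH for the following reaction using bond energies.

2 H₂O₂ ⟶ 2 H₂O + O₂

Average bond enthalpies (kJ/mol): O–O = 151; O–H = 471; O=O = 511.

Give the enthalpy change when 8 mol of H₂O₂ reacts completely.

ΔH = −836 kJ

Bonds broken (reactants):
  O–H: 4 × 471 = 1884
  O–O: 2 × 151 = 302
  Σ(broken) = 2186 kJ
Bonds formed (products):
  O–H: 4 × 471 = 1884
  O=O: 1 × 511 = 511
  Σ(formed) = 2395 kJ
ΔH = Σ(broken) − Σ(formed) = 2186 − 2395 = −209 kJ
For 4× the reaction as written: 4 × (−209) = −836 kJ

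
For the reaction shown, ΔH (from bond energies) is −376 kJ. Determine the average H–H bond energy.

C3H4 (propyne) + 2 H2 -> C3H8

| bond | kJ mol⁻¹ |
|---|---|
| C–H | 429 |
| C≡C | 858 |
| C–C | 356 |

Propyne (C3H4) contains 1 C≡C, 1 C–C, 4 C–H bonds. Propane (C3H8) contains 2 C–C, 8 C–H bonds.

D(H–H) ≈ 419 kJ/mol

Let D be the H–H bond energy.
Σ(broken) = 1×858 + 1×356 + 4×429 + 2×D = 2930 + 2D
Σ(formed) = 2×356 + 8×429 = 4144
ΔH = Σ(broken) − Σ(formed) = (2930 + 2D) − (4144) = −1214 + 2D
Setting this equal to −376 kJ gives 2D = 838, so D = 419 kJ/mol.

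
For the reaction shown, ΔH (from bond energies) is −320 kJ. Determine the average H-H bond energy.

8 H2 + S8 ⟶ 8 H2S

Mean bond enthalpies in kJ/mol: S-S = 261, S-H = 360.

D(H-H) ≈ 419 kJ/mol

Let D be the H-H bond energy.
Σ(broken) = 8×D + 8×261 = 2088 + 8D
Σ(formed) = 16×360 = 5760
ΔH = Σ(broken) − Σ(formed) = (2088 + 8D) − (5760) = −3672 + 8D
Setting this equal to −320 kJ gives 8D = 3352, so D = 419 kJ/mol.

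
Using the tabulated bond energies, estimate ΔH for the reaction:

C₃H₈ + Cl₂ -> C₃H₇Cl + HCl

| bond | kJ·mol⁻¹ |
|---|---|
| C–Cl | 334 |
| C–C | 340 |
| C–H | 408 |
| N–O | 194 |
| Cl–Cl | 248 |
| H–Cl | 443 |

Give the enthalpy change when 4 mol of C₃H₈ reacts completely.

Bonds broken (reactants):
  C–C: 2 × 340 = 680
  C–H: 8 × 408 = 3264
  Cl–Cl: 1 × 248 = 248
  Σ(broken) = 4192 kJ
Bonds formed (products):
  C–C: 2 × 340 = 680
  C–Cl: 1 × 334 = 334
  C–H: 7 × 408 = 2856
  H–Cl: 1 × 443 = 443
  Σ(formed) = 4313 kJ
ΔH = Σ(broken) − Σ(formed) = 4192 − 4313 = −121 kJ
For 4× the reaction as written: 4 × (−121) = −484 kJ

ΔH = −484 kJ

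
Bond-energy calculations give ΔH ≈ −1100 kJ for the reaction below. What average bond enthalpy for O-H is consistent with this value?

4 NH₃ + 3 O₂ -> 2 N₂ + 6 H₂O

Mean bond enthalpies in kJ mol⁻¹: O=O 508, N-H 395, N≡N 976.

D(O-H) ≈ 451 kJ/mol

Let D be the O-H bond energy.
Σ(broken) = 12×395 + 3×508 = 6264
Σ(formed) = 2×976 + 12×D = 1952 + 12D
ΔH = Σ(broken) − Σ(formed) = (6264) − (1952 + 12D) = +4312 − 12D
Setting this equal to −1100 kJ gives 12D = 5412, so D = 451 kJ/mol.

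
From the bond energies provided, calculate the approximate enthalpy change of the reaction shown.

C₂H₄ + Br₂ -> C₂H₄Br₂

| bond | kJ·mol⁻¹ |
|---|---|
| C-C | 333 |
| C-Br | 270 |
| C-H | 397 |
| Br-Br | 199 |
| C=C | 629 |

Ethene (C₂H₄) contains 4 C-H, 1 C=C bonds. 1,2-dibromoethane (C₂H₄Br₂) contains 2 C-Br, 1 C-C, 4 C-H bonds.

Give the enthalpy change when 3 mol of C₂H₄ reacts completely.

Bonds broken (reactants):
  Br-Br: 1 × 199 = 199
  C-H: 4 × 397 = 1588
  C=C: 1 × 629 = 629
  Σ(broken) = 2416 kJ
Bonds formed (products):
  C-Br: 2 × 270 = 540
  C-C: 1 × 333 = 333
  C-H: 4 × 397 = 1588
  Σ(formed) = 2461 kJ
ΔH = Σ(broken) − Σ(formed) = 2416 − 2461 = −45 kJ
For 3× the reaction as written: 3 × (−45) = −135 kJ

ΔH = −135 kJ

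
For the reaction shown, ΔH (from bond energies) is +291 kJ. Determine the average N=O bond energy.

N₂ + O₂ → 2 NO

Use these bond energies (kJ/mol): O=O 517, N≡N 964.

D(N=O) ≈ 595 kJ/mol

Let D be the N=O bond energy.
Σ(broken) = 1×964 + 1×517 = 1481
Σ(formed) = 2×D = 2D
ΔH = Σ(broken) − Σ(formed) = (1481) − (2D) = +1481 − 2D
Setting this equal to +291 kJ gives 2D = 1190, so D = 595 kJ/mol.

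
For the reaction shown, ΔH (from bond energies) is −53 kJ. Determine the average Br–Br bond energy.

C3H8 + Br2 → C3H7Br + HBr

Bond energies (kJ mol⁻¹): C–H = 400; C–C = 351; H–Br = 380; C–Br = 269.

D(Br–Br) ≈ 196 kJ/mol

Let D be the Br–Br bond energy.
Σ(broken) = 1×D + 2×351 + 8×400 = 3902 + D
Σ(formed) = 1×269 + 2×351 + 7×400 + 1×380 = 4151
ΔH = Σ(broken) − Σ(formed) = (3902 + D) − (4151) = −249 + D
Setting this equal to −53 kJ gives D = 196 kJ/mol.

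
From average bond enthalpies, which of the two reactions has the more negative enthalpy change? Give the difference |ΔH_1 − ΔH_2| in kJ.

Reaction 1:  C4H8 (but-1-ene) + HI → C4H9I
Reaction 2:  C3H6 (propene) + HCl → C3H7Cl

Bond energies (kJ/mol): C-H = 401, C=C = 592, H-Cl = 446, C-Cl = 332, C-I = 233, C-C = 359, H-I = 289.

Reaction 1:
  Bonds broken (reactants):
    C-C: 2 × 359 = 718
    C-H: 8 × 401 = 3208
    C=C: 1 × 592 = 592
    H-I: 1 × 289 = 289
    Σ(broken) = 4807 kJ
  Bonds formed (products):
    C-C: 3 × 359 = 1077
    C-H: 9 × 401 = 3609
    C-I: 1 × 233 = 233
    Σ(formed) = 4919 kJ
  ΔH_1 = 4807 − 4919 = −112 kJ
Reaction 2:
  Bonds broken (reactants):
    C-C: 1 × 359 = 359
    C-H: 6 × 401 = 2406
    C=C: 1 × 592 = 592
    H-Cl: 1 × 446 = 446
    Σ(broken) = 3803 kJ
  Bonds formed (products):
    C-C: 2 × 359 = 718
    C-Cl: 1 × 332 = 332
    C-H: 7 × 401 = 2807
    Σ(formed) = 3857 kJ
  ΔH_2 = 3803 − 3857 = −54 kJ
ΔH_1 − ΔH_2 = −58 kJ, so reaction 1 has the more negative ΔH; |ΔH_1 − ΔH_2| = 58 kJ.

Reaction 1, by 58 kJ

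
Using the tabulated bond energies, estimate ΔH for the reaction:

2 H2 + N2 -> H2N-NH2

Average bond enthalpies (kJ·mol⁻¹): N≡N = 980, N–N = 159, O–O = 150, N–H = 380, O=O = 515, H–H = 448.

Bonds broken (reactants):
  H–H: 2 × 448 = 896
  N≡N: 1 × 980 = 980
  Σ(broken) = 1876 kJ
Bonds formed (products):
  N–H: 4 × 380 = 1520
  N–N: 1 × 159 = 159
  Σ(formed) = 1679 kJ
ΔH = Σ(broken) − Σ(formed) = 1876 − 1679 = +197 kJ

ΔH ≈ +197 kJ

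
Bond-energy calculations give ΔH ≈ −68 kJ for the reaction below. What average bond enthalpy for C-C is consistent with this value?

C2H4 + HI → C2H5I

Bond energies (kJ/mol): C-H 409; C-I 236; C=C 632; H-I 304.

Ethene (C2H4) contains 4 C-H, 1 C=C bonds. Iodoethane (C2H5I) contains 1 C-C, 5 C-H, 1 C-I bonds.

Let D be the C-C bond energy.
Σ(broken) = 4×409 + 1×632 + 1×304 = 2572
Σ(formed) = 1×D + 5×409 + 1×236 = 2281 + D
ΔH = Σ(broken) − Σ(formed) = (2572) − (2281 + D) = +291 − D
Setting this equal to −68 kJ gives D = 359 kJ/mol.

D(C-C) ≈ 359 kJ/mol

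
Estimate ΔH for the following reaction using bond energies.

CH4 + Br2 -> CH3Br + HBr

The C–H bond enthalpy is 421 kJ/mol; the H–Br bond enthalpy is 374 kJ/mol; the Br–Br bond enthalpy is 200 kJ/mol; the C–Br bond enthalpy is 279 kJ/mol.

Bonds broken (reactants):
  Br–Br: 1 × 200 = 200
  C–H: 4 × 421 = 1684
  Σ(broken) = 1884 kJ
Bonds formed (products):
  C–Br: 1 × 279 = 279
  C–H: 3 × 421 = 1263
  H–Br: 1 × 374 = 374
  Σ(formed) = 1916 kJ
ΔH = Σ(broken) − Σ(formed) = 1884 − 1916 = −32 kJ

ΔH ≈ −32 kJ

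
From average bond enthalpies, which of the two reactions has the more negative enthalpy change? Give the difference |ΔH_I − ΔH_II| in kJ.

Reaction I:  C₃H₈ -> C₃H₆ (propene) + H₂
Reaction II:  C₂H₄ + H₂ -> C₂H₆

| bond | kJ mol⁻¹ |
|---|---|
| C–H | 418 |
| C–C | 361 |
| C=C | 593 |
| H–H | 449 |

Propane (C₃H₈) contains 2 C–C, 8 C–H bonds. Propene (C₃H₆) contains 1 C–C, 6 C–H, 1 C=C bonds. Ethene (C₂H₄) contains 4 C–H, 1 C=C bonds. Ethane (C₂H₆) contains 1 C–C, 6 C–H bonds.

Reaction II, by 310 kJ

Reaction I:
  Bonds broken (reactants):
    C–C: 2 × 361 = 722
    C–H: 8 × 418 = 3344
    Σ(broken) = 4066 kJ
  Bonds formed (products):
    C–C: 1 × 361 = 361
    C–H: 6 × 418 = 2508
    C=C: 1 × 593 = 593
    H–H: 1 × 449 = 449
    Σ(formed) = 3911 kJ
  ΔH_I = 4066 − 3911 = +155 kJ
Reaction II:
  Bonds broken (reactants):
    C–H: 4 × 418 = 1672
    C=C: 1 × 593 = 593
    H–H: 1 × 449 = 449
    Σ(broken) = 2714 kJ
  Bonds formed (products):
    C–C: 1 × 361 = 361
    C–H: 6 × 418 = 2508
    Σ(formed) = 2869 kJ
  ΔH_II = 2714 − 2869 = −155 kJ
ΔH_I − ΔH_II = +310 kJ, so reaction II has the more negative ΔH; |ΔH_I − ΔH_II| = 310 kJ.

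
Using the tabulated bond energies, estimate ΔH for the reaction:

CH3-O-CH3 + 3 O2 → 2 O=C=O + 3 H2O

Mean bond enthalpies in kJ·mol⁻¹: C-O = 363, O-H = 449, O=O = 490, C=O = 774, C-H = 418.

Bonds broken (reactants):
  C-H: 6 × 418 = 2508
  C-O: 2 × 363 = 726
  O=O: 3 × 490 = 1470
  Σ(broken) = 4704 kJ
Bonds formed (products):
  C=O: 4 × 774 = 3096
  O-H: 6 × 449 = 2694
  Σ(formed) = 5790 kJ
ΔH = Σ(broken) − Σ(formed) = 4704 − 5790 = −1086 kJ

ΔH ≈ −1086 kJ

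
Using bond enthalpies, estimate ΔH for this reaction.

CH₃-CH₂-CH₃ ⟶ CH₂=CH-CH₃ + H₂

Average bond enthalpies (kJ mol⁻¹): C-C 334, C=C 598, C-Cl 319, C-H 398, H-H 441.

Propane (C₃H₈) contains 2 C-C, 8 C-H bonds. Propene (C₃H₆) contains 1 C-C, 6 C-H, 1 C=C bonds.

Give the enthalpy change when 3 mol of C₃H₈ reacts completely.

Bonds broken (reactants):
  C-C: 2 × 334 = 668
  C-H: 8 × 398 = 3184
  Σ(broken) = 3852 kJ
Bonds formed (products):
  C-C: 1 × 334 = 334
  C-H: 6 × 398 = 2388
  C=C: 1 × 598 = 598
  H-H: 1 × 441 = 441
  Σ(formed) = 3761 kJ
ΔH = Σ(broken) − Σ(formed) = 3852 − 3761 = +91 kJ
For 3× the reaction as written: 3 × (+91) = +273 kJ

ΔH = +273 kJ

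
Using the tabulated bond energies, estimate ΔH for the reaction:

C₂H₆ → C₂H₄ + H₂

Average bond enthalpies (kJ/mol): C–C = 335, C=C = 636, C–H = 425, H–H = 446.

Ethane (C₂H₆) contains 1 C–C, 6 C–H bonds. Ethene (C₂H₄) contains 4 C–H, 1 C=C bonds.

ΔH ≈ +103 kJ

Bonds broken (reactants):
  C–C: 1 × 335 = 335
  C–H: 6 × 425 = 2550
  Σ(broken) = 2885 kJ
Bonds formed (products):
  C–H: 4 × 425 = 1700
  C=C: 1 × 636 = 636
  H–H: 1 × 446 = 446
  Σ(formed) = 2782 kJ
ΔH = Σ(broken) − Σ(formed) = 2885 − 2782 = +103 kJ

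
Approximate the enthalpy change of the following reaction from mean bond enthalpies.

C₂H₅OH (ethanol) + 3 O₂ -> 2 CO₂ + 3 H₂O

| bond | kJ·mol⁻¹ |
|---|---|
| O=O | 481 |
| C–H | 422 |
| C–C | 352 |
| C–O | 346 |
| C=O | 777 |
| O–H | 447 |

Bonds broken (reactants):
  C–C: 1 × 352 = 352
  C–H: 5 × 422 = 2110
  C–O: 1 × 346 = 346
  O–H: 1 × 447 = 447
  O=O: 3 × 481 = 1443
  Σ(broken) = 4698 kJ
Bonds formed (products):
  C=O: 4 × 777 = 3108
  O–H: 6 × 447 = 2682
  Σ(formed) = 5790 kJ
ΔH = Σ(broken) − Σ(formed) = 4698 − 5790 = −1092 kJ

ΔH ≈ −1092 kJ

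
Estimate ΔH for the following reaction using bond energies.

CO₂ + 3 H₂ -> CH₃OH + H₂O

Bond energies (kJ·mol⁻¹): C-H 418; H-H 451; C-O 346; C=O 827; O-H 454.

ΔH ≈ +45 kJ

Bonds broken (reactants):
  C=O: 2 × 827 = 1654
  H-H: 3 × 451 = 1353
  Σ(broken) = 3007 kJ
Bonds formed (products):
  C-H: 3 × 418 = 1254
  C-O: 1 × 346 = 346
  O-H: 3 × 454 = 1362
  Σ(formed) = 2962 kJ
ΔH = Σ(broken) − Σ(formed) = 3007 − 2962 = +45 kJ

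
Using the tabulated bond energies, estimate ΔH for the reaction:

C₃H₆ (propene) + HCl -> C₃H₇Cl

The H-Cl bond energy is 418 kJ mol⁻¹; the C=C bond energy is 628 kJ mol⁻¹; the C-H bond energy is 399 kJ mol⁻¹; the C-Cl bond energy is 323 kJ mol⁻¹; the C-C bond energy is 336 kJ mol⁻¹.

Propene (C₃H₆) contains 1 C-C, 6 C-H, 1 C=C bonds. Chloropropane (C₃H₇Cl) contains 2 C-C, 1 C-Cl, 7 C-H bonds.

Bonds broken (reactants):
  C-C: 1 × 336 = 336
  C-H: 6 × 399 = 2394
  C=C: 1 × 628 = 628
  H-Cl: 1 × 418 = 418
  Σ(broken) = 3776 kJ
Bonds formed (products):
  C-C: 2 × 336 = 672
  C-Cl: 1 × 323 = 323
  C-H: 7 × 399 = 2793
  Σ(formed) = 3788 kJ
ΔH = Σ(broken) − Σ(formed) = 3776 − 3788 = −12 kJ

ΔH ≈ −12 kJ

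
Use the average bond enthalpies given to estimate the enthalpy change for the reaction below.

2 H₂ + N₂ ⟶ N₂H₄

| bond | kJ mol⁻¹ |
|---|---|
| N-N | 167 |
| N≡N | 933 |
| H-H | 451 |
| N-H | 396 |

Bonds broken (reactants):
  H-H: 2 × 451 = 902
  N≡N: 1 × 933 = 933
  Σ(broken) = 1835 kJ
Bonds formed (products):
  N-H: 4 × 396 = 1584
  N-N: 1 × 167 = 167
  Σ(formed) = 1751 kJ
ΔH = Σ(broken) − Σ(formed) = 1835 − 1751 = +84 kJ

ΔH ≈ +84 kJ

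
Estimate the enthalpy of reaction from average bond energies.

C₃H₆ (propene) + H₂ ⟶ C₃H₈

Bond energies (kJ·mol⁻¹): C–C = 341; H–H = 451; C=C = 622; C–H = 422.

Bonds broken (reactants):
  C–C: 1 × 341 = 341
  C–H: 6 × 422 = 2532
  C=C: 1 × 622 = 622
  H–H: 1 × 451 = 451
  Σ(broken) = 3946 kJ
Bonds formed (products):
  C–C: 2 × 341 = 682
  C–H: 8 × 422 = 3376
  Σ(formed) = 4058 kJ
ΔH = Σ(broken) − Σ(formed) = 3946 − 4058 = −112 kJ

ΔH ≈ −112 kJ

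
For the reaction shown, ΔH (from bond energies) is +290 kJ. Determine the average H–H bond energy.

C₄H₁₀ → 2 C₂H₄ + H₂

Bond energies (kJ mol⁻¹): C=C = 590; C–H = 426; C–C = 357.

D(H–H) ≈ 453 kJ/mol

Let D be the H–H bond energy.
Σ(broken) = 3×357 + 10×426 = 5331
Σ(formed) = 8×426 + 2×590 + 1×D = 4588 + D
ΔH = Σ(broken) − Σ(formed) = (5331) − (4588 + D) = +743 − D
Setting this equal to +290 kJ gives D = 453 kJ/mol.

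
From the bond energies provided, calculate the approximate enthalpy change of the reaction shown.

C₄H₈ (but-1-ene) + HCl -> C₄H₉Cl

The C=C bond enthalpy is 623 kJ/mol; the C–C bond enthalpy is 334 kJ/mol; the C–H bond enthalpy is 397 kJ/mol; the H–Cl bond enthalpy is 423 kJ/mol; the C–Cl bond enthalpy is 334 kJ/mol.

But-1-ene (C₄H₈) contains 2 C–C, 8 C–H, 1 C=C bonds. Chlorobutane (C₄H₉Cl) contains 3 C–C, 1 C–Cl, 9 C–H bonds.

Bonds broken (reactants):
  C–C: 2 × 334 = 668
  C–H: 8 × 397 = 3176
  C=C: 1 × 623 = 623
  H–Cl: 1 × 423 = 423
  Σ(broken) = 4890 kJ
Bonds formed (products):
  C–C: 3 × 334 = 1002
  C–Cl: 1 × 334 = 334
  C–H: 9 × 397 = 3573
  Σ(formed) = 4909 kJ
ΔH = Σ(broken) − Σ(formed) = 4890 − 4909 = −19 kJ

ΔH ≈ −19 kJ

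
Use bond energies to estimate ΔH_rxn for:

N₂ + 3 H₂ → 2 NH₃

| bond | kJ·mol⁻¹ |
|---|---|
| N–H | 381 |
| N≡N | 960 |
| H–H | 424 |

Bonds broken (reactants):
  H–H: 3 × 424 = 1272
  N≡N: 1 × 960 = 960
  Σ(broken) = 2232 kJ
Bonds formed (products):
  N–H: 6 × 381 = 2286
  Σ(formed) = 2286 kJ
ΔH = Σ(broken) − Σ(formed) = 2232 − 2286 = −54 kJ

ΔH ≈ −54 kJ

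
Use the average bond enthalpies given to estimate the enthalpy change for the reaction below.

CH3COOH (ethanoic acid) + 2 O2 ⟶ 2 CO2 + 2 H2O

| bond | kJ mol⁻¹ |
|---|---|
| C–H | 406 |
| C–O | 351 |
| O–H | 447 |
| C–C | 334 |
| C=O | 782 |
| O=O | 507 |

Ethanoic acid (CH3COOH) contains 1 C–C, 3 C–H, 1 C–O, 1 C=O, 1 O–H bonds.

ΔH ≈ −770 kJ

Bonds broken (reactants):
  C–C: 1 × 334 = 334
  C–H: 3 × 406 = 1218
  C–O: 1 × 351 = 351
  C=O: 1 × 782 = 782
  O–H: 1 × 447 = 447
  O=O: 2 × 507 = 1014
  Σ(broken) = 4146 kJ
Bonds formed (products):
  C=O: 4 × 782 = 3128
  O–H: 4 × 447 = 1788
  Σ(formed) = 4916 kJ
ΔH = Σ(broken) − Σ(formed) = 4146 − 4916 = −770 kJ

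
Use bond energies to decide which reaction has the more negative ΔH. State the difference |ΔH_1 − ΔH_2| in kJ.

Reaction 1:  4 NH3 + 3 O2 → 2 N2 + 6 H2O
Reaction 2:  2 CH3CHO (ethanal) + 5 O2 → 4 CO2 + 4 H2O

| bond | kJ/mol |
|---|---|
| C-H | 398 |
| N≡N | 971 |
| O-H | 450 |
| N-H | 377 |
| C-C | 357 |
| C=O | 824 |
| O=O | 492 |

Reaction 2, by 844 kJ

Reaction 1:
  Bonds broken (reactants):
    N-H: 12 × 377 = 4524
    O=O: 3 × 492 = 1476
    Σ(broken) = 6000 kJ
  Bonds formed (products):
    N≡N: 2 × 971 = 1942
    O-H: 12 × 450 = 5400
    Σ(formed) = 7342 kJ
  ΔH_1 = 6000 − 7342 = −1342 kJ
Reaction 2:
  Bonds broken (reactants):
    C-C: 2 × 357 = 714
    C-H: 8 × 398 = 3184
    C=O: 2 × 824 = 1648
    O=O: 5 × 492 = 2460
    Σ(broken) = 8006 kJ
  Bonds formed (products):
    C=O: 8 × 824 = 6592
    O-H: 8 × 450 = 3600
    Σ(formed) = 10192 kJ
  ΔH_2 = 8006 − 10192 = −2186 kJ
ΔH_1 − ΔH_2 = +844 kJ, so reaction 2 has the more negative ΔH; |ΔH_1 − ΔH_2| = 844 kJ.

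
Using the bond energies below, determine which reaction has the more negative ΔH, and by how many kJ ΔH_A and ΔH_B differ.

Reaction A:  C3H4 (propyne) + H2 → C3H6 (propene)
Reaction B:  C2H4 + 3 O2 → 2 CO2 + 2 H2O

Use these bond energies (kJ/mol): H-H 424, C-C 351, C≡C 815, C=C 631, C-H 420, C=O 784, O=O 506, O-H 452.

Reaction B, by 883 kJ

Reaction A:
  Bonds broken (reactants):
    C≡C: 1 × 815 = 815
    C-C: 1 × 351 = 351
    C-H: 4 × 420 = 1680
    H-H: 1 × 424 = 424
    Σ(broken) = 3270 kJ
  Bonds formed (products):
    C-C: 1 × 351 = 351
    C-H: 6 × 420 = 2520
    C=C: 1 × 631 = 631
    Σ(formed) = 3502 kJ
  ΔH_A = 3270 − 3502 = −232 kJ
Reaction B:
  Bonds broken (reactants):
    C-H: 4 × 420 = 1680
    C=C: 1 × 631 = 631
    O=O: 3 × 506 = 1518
    Σ(broken) = 3829 kJ
  Bonds formed (products):
    C=O: 4 × 784 = 3136
    O-H: 4 × 452 = 1808
    Σ(formed) = 4944 kJ
  ΔH_B = 3829 − 4944 = −1115 kJ
ΔH_A − ΔH_B = +883 kJ, so reaction B has the more negative ΔH; |ΔH_A − ΔH_B| = 883 kJ.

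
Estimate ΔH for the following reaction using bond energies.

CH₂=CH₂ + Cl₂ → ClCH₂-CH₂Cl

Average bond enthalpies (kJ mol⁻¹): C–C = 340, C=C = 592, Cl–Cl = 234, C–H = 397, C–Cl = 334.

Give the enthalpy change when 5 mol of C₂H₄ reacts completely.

ΔH = −910 kJ

Bonds broken (reactants):
  C–H: 4 × 397 = 1588
  C=C: 1 × 592 = 592
  Cl–Cl: 1 × 234 = 234
  Σ(broken) = 2414 kJ
Bonds formed (products):
  C–C: 1 × 340 = 340
  C–Cl: 2 × 334 = 668
  C–H: 4 × 397 = 1588
  Σ(formed) = 2596 kJ
ΔH = Σ(broken) − Σ(formed) = 2414 − 2596 = −182 kJ
For 5× the reaction as written: 5 × (−182) = −910 kJ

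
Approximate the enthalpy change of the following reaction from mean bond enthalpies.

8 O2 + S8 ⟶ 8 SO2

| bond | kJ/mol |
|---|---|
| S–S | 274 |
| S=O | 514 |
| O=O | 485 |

ΔH ≈ −2152 kJ

Bonds broken (reactants):
  O=O: 8 × 485 = 3880
  S–S: 8 × 274 = 2192
  Σ(broken) = 6072 kJ
Bonds formed (products):
  S=O: 16 × 514 = 8224
  Σ(formed) = 8224 kJ
ΔH = Σ(broken) − Σ(formed) = 6072 − 8224 = −2152 kJ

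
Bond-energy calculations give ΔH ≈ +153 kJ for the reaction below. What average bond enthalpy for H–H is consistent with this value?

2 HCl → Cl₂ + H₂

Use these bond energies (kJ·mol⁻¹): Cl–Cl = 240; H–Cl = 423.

Let D be the H–H bond energy.
Σ(broken) = 2×423 = 846
Σ(formed) = 1×240 + 1×D = 240 + D
ΔH = Σ(broken) − Σ(formed) = (846) − (240 + D) = +606 − D
Setting this equal to +153 kJ gives D = 453 kJ/mol.

D(H–H) ≈ 453 kJ/mol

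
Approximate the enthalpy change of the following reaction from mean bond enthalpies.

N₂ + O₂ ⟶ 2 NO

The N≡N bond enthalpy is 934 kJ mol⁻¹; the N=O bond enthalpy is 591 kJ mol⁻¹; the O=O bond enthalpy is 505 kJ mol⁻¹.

ΔH ≈ +257 kJ

Bonds broken (reactants):
  N≡N: 1 × 934 = 934
  O=O: 1 × 505 = 505
  Σ(broken) = 1439 kJ
Bonds formed (products):
  N=O: 2 × 591 = 1182
  Σ(formed) = 1182 kJ
ΔH = Σ(broken) − Σ(formed) = 1439 − 1182 = +257 kJ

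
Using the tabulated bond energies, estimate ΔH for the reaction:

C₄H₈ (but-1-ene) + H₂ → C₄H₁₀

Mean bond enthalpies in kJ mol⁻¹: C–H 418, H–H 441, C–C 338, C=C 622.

Bonds broken (reactants):
  C–C: 2 × 338 = 676
  C–H: 8 × 418 = 3344
  C=C: 1 × 622 = 622
  H–H: 1 × 441 = 441
  Σ(broken) = 5083 kJ
Bonds formed (products):
  C–C: 3 × 338 = 1014
  C–H: 10 × 418 = 4180
  Σ(formed) = 5194 kJ
ΔH = Σ(broken) − Σ(formed) = 5083 − 5194 = −111 kJ

ΔH ≈ −111 kJ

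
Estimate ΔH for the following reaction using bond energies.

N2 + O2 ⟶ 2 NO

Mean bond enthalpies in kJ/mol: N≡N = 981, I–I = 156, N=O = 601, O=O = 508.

ΔH ≈ +287 kJ

Bonds broken (reactants):
  N≡N: 1 × 981 = 981
  O=O: 1 × 508 = 508
  Σ(broken) = 1489 kJ
Bonds formed (products):
  N=O: 2 × 601 = 1202
  Σ(formed) = 1202 kJ
ΔH = Σ(broken) − Σ(formed) = 1489 − 1202 = +287 kJ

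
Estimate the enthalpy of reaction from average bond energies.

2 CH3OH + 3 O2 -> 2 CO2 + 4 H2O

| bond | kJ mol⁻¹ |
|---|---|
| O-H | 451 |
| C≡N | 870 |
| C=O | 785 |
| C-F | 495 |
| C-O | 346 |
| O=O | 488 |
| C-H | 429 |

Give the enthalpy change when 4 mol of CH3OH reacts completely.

ΔH = −2232 kJ

Bonds broken (reactants):
  C-H: 6 × 429 = 2574
  C-O: 2 × 346 = 692
  O-H: 2 × 451 = 902
  O=O: 3 × 488 = 1464
  Σ(broken) = 5632 kJ
Bonds formed (products):
  C=O: 4 × 785 = 3140
  O-H: 8 × 451 = 3608
  Σ(formed) = 6748 kJ
ΔH = Σ(broken) − Σ(formed) = 5632 − 6748 = −1116 kJ
For 2× the reaction as written: 2 × (−1116) = −2232 kJ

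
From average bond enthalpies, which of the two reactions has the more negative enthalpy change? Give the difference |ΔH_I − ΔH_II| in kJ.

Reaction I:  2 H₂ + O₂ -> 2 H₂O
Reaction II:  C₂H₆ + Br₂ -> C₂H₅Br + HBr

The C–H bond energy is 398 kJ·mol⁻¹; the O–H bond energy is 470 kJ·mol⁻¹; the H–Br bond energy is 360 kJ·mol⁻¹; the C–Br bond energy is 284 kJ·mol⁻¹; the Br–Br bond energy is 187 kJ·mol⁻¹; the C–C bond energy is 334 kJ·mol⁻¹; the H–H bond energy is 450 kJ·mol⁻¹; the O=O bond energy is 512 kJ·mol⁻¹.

Reaction I:
  Bonds broken (reactants):
    H–H: 2 × 450 = 900
    O=O: 1 × 512 = 512
    Σ(broken) = 1412 kJ
  Bonds formed (products):
    O–H: 4 × 470 = 1880
    Σ(formed) = 1880 kJ
  ΔH_I = 1412 − 1880 = −468 kJ
Reaction II:
  Bonds broken (reactants):
    Br–Br: 1 × 187 = 187
    C–C: 1 × 334 = 334
    C–H: 6 × 398 = 2388
    Σ(broken) = 2909 kJ
  Bonds formed (products):
    C–Br: 1 × 284 = 284
    C–C: 1 × 334 = 334
    C–H: 5 × 398 = 1990
    H–Br: 1 × 360 = 360
    Σ(formed) = 2968 kJ
  ΔH_II = 2909 − 2968 = −59 kJ
ΔH_I − ΔH_II = −409 kJ, so reaction I has the more negative ΔH; |ΔH_I − ΔH_II| = 409 kJ.

Reaction I, by 409 kJ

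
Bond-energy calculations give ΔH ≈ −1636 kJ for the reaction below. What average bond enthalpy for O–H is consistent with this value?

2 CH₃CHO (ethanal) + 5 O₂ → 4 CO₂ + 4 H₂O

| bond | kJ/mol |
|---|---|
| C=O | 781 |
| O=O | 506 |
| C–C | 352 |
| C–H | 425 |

D(O–H) ≈ 448 kJ/mol

Let D be the O–H bond energy.
Σ(broken) = 2×352 + 8×425 + 2×781 + 5×506 = 8196
Σ(formed) = 8×781 + 8×D = 6248 + 8D
ΔH = Σ(broken) − Σ(formed) = (8196) − (6248 + 8D) = +1948 − 8D
Setting this equal to −1636 kJ gives 8D = 3584, so D = 448 kJ/mol.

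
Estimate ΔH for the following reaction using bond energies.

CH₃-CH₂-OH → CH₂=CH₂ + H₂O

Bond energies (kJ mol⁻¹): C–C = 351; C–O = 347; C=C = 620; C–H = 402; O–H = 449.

Bonds broken (reactants):
  C–C: 1 × 351 = 351
  C–H: 5 × 402 = 2010
  C–O: 1 × 347 = 347
  O–H: 1 × 449 = 449
  Σ(broken) = 3157 kJ
Bonds formed (products):
  C–H: 4 × 402 = 1608
  C=C: 1 × 620 = 620
  O–H: 2 × 449 = 898
  Σ(formed) = 3126 kJ
ΔH = Σ(broken) − Σ(formed) = 3157 − 3126 = +31 kJ

ΔH ≈ +31 kJ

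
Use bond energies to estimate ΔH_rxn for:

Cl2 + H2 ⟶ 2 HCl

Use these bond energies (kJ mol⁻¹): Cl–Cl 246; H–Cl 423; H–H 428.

Bonds broken (reactants):
  Cl–Cl: 1 × 246 = 246
  H–H: 1 × 428 = 428
  Σ(broken) = 674 kJ
Bonds formed (products):
  H–Cl: 2 × 423 = 846
  Σ(formed) = 846 kJ
ΔH = Σ(broken) − Σ(formed) = 674 − 846 = −172 kJ

ΔH ≈ −172 kJ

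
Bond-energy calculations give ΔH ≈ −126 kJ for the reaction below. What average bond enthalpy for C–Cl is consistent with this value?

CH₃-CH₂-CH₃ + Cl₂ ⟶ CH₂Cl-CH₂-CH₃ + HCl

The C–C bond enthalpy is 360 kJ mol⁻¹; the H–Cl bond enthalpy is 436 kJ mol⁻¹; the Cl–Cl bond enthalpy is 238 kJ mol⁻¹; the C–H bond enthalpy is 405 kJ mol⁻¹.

Let D be the C–Cl bond energy.
Σ(broken) = 2×360 + 8×405 + 1×238 = 4198
Σ(formed) = 2×360 + 1×D + 7×405 + 1×436 = 3991 + D
ΔH = Σ(broken) − Σ(formed) = (4198) − (3991 + D) = +207 − D
Setting this equal to −126 kJ gives D = 333 kJ/mol.

D(C–Cl) ≈ 333 kJ/mol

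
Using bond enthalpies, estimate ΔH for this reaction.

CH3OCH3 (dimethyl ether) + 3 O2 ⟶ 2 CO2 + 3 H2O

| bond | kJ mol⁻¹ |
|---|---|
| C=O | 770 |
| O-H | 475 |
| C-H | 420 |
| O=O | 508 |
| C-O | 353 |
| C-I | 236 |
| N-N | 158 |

Bonds broken (reactants):
  C-H: 6 × 420 = 2520
  C-O: 2 × 353 = 706
  O=O: 3 × 508 = 1524
  Σ(broken) = 4750 kJ
Bonds formed (products):
  C=O: 4 × 770 = 3080
  O-H: 6 × 475 = 2850
  Σ(formed) = 5930 kJ
ΔH = Σ(broken) − Σ(formed) = 4750 − 5930 = −1180 kJ

ΔH ≈ −1180 kJ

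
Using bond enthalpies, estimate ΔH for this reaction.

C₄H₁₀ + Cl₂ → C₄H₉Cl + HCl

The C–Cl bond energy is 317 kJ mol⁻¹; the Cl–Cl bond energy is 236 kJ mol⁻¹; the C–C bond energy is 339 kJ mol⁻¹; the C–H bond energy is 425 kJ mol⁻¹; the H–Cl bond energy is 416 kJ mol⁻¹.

Bonds broken (reactants):
  C–C: 3 × 339 = 1017
  C–H: 10 × 425 = 4250
  Cl–Cl: 1 × 236 = 236
  Σ(broken) = 5503 kJ
Bonds formed (products):
  C–C: 3 × 339 = 1017
  C–Cl: 1 × 317 = 317
  C–H: 9 × 425 = 3825
  H–Cl: 1 × 416 = 416
  Σ(formed) = 5575 kJ
ΔH = Σ(broken) − Σ(formed) = 5503 − 5575 = −72 kJ

ΔH ≈ −72 kJ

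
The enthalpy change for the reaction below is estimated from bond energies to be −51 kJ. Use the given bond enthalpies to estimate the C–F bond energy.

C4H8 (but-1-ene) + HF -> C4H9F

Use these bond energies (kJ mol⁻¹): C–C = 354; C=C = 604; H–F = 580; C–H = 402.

D(C–F) ≈ 479 kJ/mol

Let D be the C–F bond energy.
Σ(broken) = 2×354 + 8×402 + 1×604 + 1×580 = 5108
Σ(formed) = 3×354 + 1×D + 9×402 = 4680 + D
ΔH = Σ(broken) − Σ(formed) = (5108) − (4680 + D) = +428 − D
Setting this equal to −51 kJ gives D = 479 kJ/mol.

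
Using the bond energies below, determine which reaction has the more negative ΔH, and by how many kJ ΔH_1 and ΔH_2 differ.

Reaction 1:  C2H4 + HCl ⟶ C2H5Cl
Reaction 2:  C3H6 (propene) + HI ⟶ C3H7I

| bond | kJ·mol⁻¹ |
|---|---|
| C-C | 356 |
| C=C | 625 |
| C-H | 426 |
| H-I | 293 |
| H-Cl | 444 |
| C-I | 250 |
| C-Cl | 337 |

Reaction 2, by 64 kJ

Reaction 1:
  Bonds broken (reactants):
    C-H: 4 × 426 = 1704
    C=C: 1 × 625 = 625
    H-Cl: 1 × 444 = 444
    Σ(broken) = 2773 kJ
  Bonds formed (products):
    C-C: 1 × 356 = 356
    C-Cl: 1 × 337 = 337
    C-H: 5 × 426 = 2130
    Σ(formed) = 2823 kJ
  ΔH_1 = 2773 − 2823 = −50 kJ
Reaction 2:
  Bonds broken (reactants):
    C-C: 1 × 356 = 356
    C-H: 6 × 426 = 2556
    C=C: 1 × 625 = 625
    H-I: 1 × 293 = 293
    Σ(broken) = 3830 kJ
  Bonds formed (products):
    C-C: 2 × 356 = 712
    C-H: 7 × 426 = 2982
    C-I: 1 × 250 = 250
    Σ(formed) = 3944 kJ
  ΔH_2 = 3830 − 3944 = −114 kJ
ΔH_1 − ΔH_2 = +64 kJ, so reaction 2 has the more negative ΔH; |ΔH_1 − ΔH_2| = 64 kJ.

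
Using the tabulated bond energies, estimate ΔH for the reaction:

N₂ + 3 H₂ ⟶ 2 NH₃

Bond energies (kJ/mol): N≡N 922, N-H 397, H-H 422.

ΔH ≈ −194 kJ

Bonds broken (reactants):
  H-H: 3 × 422 = 1266
  N≡N: 1 × 922 = 922
  Σ(broken) = 2188 kJ
Bonds formed (products):
  N-H: 6 × 397 = 2382
  Σ(formed) = 2382 kJ
ΔH = Σ(broken) − Σ(formed) = 2188 − 2382 = −194 kJ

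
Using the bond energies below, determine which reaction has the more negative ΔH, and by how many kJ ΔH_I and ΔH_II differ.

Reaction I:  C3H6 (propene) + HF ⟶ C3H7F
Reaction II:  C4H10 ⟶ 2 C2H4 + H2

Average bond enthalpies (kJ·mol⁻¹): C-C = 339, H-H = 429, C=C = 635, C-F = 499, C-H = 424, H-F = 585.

Reaction I, by 208 kJ

Reaction I:
  Bonds broken (reactants):
    C-C: 1 × 339 = 339
    C-H: 6 × 424 = 2544
    C=C: 1 × 635 = 635
    H-F: 1 × 585 = 585
    Σ(broken) = 4103 kJ
  Bonds formed (products):
    C-C: 2 × 339 = 678
    C-F: 1 × 499 = 499
    C-H: 7 × 424 = 2968
    Σ(formed) = 4145 kJ
  ΔH_I = 4103 − 4145 = −42 kJ
Reaction II:
  Bonds broken (reactants):
    C-C: 3 × 339 = 1017
    C-H: 10 × 424 = 4240
    Σ(broken) = 5257 kJ
  Bonds formed (products):
    C-H: 8 × 424 = 3392
    C=C: 2 × 635 = 1270
    H-H: 1 × 429 = 429
    Σ(formed) = 5091 kJ
  ΔH_II = 5257 − 5091 = +166 kJ
ΔH_I − ΔH_II = −208 kJ, so reaction I has the more negative ΔH; |ΔH_I − ΔH_II| = 208 kJ.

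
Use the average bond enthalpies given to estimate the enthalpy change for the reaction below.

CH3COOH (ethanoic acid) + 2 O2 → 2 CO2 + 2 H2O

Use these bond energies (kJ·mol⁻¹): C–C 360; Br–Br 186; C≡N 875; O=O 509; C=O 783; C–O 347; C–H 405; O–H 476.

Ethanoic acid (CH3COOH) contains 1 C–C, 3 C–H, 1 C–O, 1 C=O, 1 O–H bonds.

ΔH ≈ −837 kJ

Bonds broken (reactants):
  C–C: 1 × 360 = 360
  C–H: 3 × 405 = 1215
  C–O: 1 × 347 = 347
  C=O: 1 × 783 = 783
  O–H: 1 × 476 = 476
  O=O: 2 × 509 = 1018
  Σ(broken) = 4199 kJ
Bonds formed (products):
  C=O: 4 × 783 = 3132
  O–H: 4 × 476 = 1904
  Σ(formed) = 5036 kJ
ΔH = Σ(broken) − Σ(formed) = 4199 − 5036 = −837 kJ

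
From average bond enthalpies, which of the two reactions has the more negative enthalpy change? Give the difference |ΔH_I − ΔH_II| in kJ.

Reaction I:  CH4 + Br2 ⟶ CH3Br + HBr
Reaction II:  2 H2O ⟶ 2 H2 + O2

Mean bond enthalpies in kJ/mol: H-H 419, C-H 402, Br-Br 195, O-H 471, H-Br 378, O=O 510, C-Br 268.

Reaction I:
  Bonds broken (reactants):
    Br-Br: 1 × 195 = 195
    C-H: 4 × 402 = 1608
    Σ(broken) = 1803 kJ
  Bonds formed (products):
    C-Br: 1 × 268 = 268
    C-H: 3 × 402 = 1206
    H-Br: 1 × 378 = 378
    Σ(formed) = 1852 kJ
  ΔH_I = 1803 − 1852 = −49 kJ
Reaction II:
  Bonds broken (reactants):
    O-H: 4 × 471 = 1884
    Σ(broken) = 1884 kJ
  Bonds formed (products):
    H-H: 2 × 419 = 838
    O=O: 1 × 510 = 510
    Σ(formed) = 1348 kJ
  ΔH_II = 1884 − 1348 = +536 kJ
ΔH_I − ΔH_II = −585 kJ, so reaction I has the more negative ΔH; |ΔH_I − ΔH_II| = 585 kJ.

Reaction I, by 585 kJ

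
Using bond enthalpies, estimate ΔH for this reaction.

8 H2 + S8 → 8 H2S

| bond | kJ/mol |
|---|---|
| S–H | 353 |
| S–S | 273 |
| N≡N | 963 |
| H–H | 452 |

Bonds broken (reactants):
  H–H: 8 × 452 = 3616
  S–S: 8 × 273 = 2184
  Σ(broken) = 5800 kJ
Bonds formed (products):
  S–H: 16 × 353 = 5648
  Σ(formed) = 5648 kJ
ΔH = Σ(broken) − Σ(formed) = 5800 − 5648 = +152 kJ

ΔH ≈ +152 kJ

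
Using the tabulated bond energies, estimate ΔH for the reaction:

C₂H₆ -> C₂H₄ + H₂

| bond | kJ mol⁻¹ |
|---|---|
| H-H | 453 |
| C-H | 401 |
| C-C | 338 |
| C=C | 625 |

Bonds broken (reactants):
  C-C: 1 × 338 = 338
  C-H: 6 × 401 = 2406
  Σ(broken) = 2744 kJ
Bonds formed (products):
  C-H: 4 × 401 = 1604
  C=C: 1 × 625 = 625
  H-H: 1 × 453 = 453
  Σ(formed) = 2682 kJ
ΔH = Σ(broken) − Σ(formed) = 2744 − 2682 = +62 kJ

ΔH ≈ +62 kJ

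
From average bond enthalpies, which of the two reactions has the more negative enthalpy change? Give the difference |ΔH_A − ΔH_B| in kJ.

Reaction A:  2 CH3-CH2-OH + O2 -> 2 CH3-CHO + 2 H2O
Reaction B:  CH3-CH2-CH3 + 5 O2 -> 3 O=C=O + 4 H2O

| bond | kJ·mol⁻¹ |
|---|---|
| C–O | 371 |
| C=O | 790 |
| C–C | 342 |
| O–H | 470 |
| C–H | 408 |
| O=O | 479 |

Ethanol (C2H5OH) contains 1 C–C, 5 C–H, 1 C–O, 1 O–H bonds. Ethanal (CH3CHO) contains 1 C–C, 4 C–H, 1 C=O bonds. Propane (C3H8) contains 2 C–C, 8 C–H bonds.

Reaction B, by 1674 kJ

Reaction A:
  Bonds broken (reactants):
    C–C: 2 × 342 = 684
    C–H: 10 × 408 = 4080
    C–O: 2 × 371 = 742
    O–H: 2 × 470 = 940
    O=O: 1 × 479 = 479
    Σ(broken) = 6925 kJ
  Bonds formed (products):
    C–C: 2 × 342 = 684
    C–H: 8 × 408 = 3264
    C=O: 2 × 790 = 1580
    O–H: 4 × 470 = 1880
    Σ(formed) = 7408 kJ
  ΔH_A = 6925 − 7408 = −483 kJ
Reaction B:
  Bonds broken (reactants):
    C–C: 2 × 342 = 684
    C–H: 8 × 408 = 3264
    O=O: 5 × 479 = 2395
    Σ(broken) = 6343 kJ
  Bonds formed (products):
    C=O: 6 × 790 = 4740
    O–H: 8 × 470 = 3760
    Σ(formed) = 8500 kJ
  ΔH_B = 6343 − 8500 = −2157 kJ
ΔH_A − ΔH_B = +1674 kJ, so reaction B has the more negative ΔH; |ΔH_A − ΔH_B| = 1674 kJ.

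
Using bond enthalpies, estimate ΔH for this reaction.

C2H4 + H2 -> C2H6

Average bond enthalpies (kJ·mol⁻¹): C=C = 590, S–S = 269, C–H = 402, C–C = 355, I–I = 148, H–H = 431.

Bonds broken (reactants):
  C–H: 4 × 402 = 1608
  C=C: 1 × 590 = 590
  H–H: 1 × 431 = 431
  Σ(broken) = 2629 kJ
Bonds formed (products):
  C–C: 1 × 355 = 355
  C–H: 6 × 402 = 2412
  Σ(formed) = 2767 kJ
ΔH = Σ(broken) − Σ(formed) = 2629 − 2767 = −138 kJ

ΔH ≈ −138 kJ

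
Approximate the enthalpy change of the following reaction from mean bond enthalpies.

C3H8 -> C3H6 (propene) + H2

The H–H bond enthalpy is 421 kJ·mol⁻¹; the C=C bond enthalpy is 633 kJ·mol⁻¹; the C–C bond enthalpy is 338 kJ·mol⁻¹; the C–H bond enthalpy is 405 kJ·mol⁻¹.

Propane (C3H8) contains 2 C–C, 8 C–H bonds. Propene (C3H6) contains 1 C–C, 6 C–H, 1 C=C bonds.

ΔH ≈ +94 kJ

Bonds broken (reactants):
  C–C: 2 × 338 = 676
  C–H: 8 × 405 = 3240
  Σ(broken) = 3916 kJ
Bonds formed (products):
  C–C: 1 × 338 = 338
  C–H: 6 × 405 = 2430
  C=C: 1 × 633 = 633
  H–H: 1 × 421 = 421
  Σ(formed) = 3822 kJ
ΔH = Σ(broken) − Σ(formed) = 3916 − 3822 = +94 kJ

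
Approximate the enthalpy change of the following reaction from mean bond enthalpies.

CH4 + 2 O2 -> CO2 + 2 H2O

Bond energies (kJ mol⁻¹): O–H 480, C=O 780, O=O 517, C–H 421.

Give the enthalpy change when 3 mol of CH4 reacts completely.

Bonds broken (reactants):
  C–H: 4 × 421 = 1684
  O=O: 2 × 517 = 1034
  Σ(broken) = 2718 kJ
Bonds formed (products):
  C=O: 2 × 780 = 1560
  O–H: 4 × 480 = 1920
  Σ(formed) = 3480 kJ
ΔH = Σ(broken) − Σ(formed) = 2718 − 3480 = −762 kJ
For 3× the reaction as written: 3 × (−762) = −2286 kJ

ΔH = −2286 kJ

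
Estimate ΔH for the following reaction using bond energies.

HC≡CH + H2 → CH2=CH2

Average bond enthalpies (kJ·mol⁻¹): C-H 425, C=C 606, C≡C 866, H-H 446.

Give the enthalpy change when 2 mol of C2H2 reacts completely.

Bonds broken (reactants):
  C≡C: 1 × 866 = 866
  C-H: 2 × 425 = 850
  H-H: 1 × 446 = 446
  Σ(broken) = 2162 kJ
Bonds formed (products):
  C-H: 4 × 425 = 1700
  C=C: 1 × 606 = 606
  Σ(formed) = 2306 kJ
ΔH = Σ(broken) − Σ(formed) = 2162 − 2306 = −144 kJ
For 2× the reaction as written: 2 × (−144) = −288 kJ

ΔH = −288 kJ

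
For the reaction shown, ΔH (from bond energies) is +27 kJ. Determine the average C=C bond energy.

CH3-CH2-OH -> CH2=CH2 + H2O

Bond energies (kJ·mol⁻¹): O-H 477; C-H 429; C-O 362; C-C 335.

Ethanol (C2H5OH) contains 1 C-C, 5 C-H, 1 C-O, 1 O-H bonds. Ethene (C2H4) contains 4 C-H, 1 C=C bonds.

D(C=C) ≈ 622 kJ/mol

Let D be the C=C bond energy.
Σ(broken) = 1×335 + 5×429 + 1×362 + 1×477 = 3319
Σ(formed) = 4×429 + 1×D + 2×477 = 2670 + D
ΔH = Σ(broken) − Σ(formed) = (3319) − (2670 + D) = +649 − D
Setting this equal to +27 kJ gives D = 622 kJ/mol.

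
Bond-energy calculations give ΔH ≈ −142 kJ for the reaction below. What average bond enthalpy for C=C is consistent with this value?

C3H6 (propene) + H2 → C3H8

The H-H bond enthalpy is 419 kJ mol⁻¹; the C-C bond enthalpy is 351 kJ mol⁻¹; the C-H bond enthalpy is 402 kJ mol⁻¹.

Let D be the C=C bond energy.
Σ(broken) = 1×351 + 6×402 + 1×D + 1×419 = 3182 + D
Σ(formed) = 2×351 + 8×402 = 3918
ΔH = Σ(broken) − Σ(formed) = (3182 + D) − (3918) = −736 + D
Setting this equal to −142 kJ gives D = 594 kJ/mol.

D(C=C) ≈ 594 kJ/mol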